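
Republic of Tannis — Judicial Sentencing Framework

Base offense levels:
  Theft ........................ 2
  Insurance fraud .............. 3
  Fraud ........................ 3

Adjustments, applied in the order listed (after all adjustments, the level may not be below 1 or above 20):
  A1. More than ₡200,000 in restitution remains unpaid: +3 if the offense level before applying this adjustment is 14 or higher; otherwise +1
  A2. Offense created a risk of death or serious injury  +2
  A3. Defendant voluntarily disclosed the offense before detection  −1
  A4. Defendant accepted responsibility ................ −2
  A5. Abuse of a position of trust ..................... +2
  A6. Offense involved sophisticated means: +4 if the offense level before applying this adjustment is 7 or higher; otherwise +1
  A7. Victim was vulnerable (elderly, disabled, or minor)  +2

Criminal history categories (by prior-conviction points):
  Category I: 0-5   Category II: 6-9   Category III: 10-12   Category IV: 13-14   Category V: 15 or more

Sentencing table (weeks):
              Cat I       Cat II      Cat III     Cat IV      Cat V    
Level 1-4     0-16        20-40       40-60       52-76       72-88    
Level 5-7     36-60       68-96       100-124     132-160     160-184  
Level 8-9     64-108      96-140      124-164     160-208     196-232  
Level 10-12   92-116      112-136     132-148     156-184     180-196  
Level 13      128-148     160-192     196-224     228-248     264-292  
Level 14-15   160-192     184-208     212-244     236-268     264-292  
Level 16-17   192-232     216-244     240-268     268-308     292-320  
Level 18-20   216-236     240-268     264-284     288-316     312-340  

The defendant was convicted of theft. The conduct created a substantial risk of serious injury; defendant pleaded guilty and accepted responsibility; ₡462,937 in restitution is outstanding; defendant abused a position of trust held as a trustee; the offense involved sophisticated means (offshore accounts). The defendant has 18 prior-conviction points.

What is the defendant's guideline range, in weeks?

160-184 weeks

Base offense level for theft: 2.
A1 applies (level before this adjustment is 2 < 14, so +1): 2 + 1 = 3.
A2 applies: 3 + 2 = 5.
A4 applies: 5 − 2 = 3.
A5 applies: 3 + 2 = 5.
A6 applies (level before this adjustment is 5 < 7, so +1): 5 + 1 = 6.
A7 does not apply.
Final offense level: 6.
Criminal history: 18 prior points → Category V (15+).
Level 6 falls in the 5-7 band.
Grid: Level 5-7 × Category V = 160-184 weeks.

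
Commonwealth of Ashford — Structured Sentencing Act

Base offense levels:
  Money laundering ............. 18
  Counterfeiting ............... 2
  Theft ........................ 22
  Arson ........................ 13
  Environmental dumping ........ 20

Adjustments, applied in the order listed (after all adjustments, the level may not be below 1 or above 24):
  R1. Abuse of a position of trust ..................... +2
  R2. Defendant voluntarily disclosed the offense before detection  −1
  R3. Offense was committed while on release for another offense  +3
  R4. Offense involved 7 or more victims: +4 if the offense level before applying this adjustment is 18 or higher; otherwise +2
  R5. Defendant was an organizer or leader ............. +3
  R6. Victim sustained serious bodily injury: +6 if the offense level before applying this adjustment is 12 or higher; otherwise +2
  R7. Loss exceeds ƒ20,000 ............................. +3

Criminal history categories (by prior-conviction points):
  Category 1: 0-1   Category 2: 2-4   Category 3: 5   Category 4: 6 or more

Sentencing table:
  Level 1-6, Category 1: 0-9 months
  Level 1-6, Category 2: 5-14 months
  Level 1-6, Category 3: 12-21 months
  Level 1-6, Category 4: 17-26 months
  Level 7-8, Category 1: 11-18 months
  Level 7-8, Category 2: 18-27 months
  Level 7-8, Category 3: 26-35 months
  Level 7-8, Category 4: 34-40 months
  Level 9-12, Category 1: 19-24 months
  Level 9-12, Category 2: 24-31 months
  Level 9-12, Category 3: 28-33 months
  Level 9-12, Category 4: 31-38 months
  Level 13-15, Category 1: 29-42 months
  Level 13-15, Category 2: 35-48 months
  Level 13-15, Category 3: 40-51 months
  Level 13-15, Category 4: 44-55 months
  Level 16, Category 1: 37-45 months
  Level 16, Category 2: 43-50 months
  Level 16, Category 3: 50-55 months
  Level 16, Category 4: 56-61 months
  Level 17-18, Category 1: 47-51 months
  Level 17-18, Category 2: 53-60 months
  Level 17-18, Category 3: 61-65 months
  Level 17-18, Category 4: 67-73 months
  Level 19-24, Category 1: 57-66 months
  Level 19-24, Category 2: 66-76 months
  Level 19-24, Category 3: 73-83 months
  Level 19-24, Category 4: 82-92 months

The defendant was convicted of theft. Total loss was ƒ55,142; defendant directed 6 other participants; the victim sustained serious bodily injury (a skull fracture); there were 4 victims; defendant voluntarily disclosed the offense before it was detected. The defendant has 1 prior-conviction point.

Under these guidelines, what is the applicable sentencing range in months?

Base offense level for theft: 22.
R2 applies: 22 − 1 = 21.
R5 applies: 21 + 3 = 24.
R6 applies (level before this adjustment is 24 ≥ 12, so +6): 24 + 6 = 30.
R7 applies: 30 + 3 = 33.
Level 33 exceeds the maximum of 24; capped at 24.
Final offense level: 24.
Criminal history: 1 prior point → Category 1 (0-1).
Level 24 falls in the 19-24 band.
Grid: Level 19-24 × Category 1 = 57-66 months.

57-66 months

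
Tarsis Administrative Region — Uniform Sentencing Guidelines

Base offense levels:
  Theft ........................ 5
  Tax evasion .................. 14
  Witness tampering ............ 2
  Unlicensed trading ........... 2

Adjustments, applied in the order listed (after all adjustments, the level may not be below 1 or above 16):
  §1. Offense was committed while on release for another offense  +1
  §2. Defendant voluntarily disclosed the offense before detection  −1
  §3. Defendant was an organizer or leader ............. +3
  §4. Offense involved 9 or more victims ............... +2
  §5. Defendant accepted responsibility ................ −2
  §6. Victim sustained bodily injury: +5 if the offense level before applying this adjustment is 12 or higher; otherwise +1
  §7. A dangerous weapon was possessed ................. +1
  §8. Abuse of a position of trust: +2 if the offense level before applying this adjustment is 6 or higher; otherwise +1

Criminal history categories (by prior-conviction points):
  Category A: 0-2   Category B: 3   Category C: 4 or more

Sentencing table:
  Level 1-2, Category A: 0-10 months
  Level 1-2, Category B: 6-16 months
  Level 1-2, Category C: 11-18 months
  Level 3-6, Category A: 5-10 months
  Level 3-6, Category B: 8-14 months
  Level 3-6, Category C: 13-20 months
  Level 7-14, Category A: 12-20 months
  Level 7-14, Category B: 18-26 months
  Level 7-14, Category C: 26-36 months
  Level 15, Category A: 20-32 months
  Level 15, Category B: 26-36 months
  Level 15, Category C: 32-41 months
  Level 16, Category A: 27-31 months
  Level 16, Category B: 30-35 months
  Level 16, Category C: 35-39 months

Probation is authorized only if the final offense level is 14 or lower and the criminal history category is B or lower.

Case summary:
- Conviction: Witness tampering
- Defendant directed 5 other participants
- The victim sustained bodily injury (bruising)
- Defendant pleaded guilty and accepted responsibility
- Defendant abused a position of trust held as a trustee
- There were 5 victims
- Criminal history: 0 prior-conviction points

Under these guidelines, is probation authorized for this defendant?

Base offense level for witness tampering: 2.
§3 applies: 2 + 3 = 5.
§4 does not apply.
§5 applies: 5 − 2 = 3.
§6 applies (level before this adjustment is 3 < 12, so +1): 3 + 1 = 4.
§8 applies (level before this adjustment is 4 < 6, so +1): 4 + 1 = 5.
Final offense level: 5.
Criminal history: 0 prior points → Category A (0-2).
Level 5 falls in the 3-6 band.
Grid: Level 3-6 × Category A = 5-10 months.
Probation check: level 5 ≤ 14 and category A ≤ B → eligible.

Yes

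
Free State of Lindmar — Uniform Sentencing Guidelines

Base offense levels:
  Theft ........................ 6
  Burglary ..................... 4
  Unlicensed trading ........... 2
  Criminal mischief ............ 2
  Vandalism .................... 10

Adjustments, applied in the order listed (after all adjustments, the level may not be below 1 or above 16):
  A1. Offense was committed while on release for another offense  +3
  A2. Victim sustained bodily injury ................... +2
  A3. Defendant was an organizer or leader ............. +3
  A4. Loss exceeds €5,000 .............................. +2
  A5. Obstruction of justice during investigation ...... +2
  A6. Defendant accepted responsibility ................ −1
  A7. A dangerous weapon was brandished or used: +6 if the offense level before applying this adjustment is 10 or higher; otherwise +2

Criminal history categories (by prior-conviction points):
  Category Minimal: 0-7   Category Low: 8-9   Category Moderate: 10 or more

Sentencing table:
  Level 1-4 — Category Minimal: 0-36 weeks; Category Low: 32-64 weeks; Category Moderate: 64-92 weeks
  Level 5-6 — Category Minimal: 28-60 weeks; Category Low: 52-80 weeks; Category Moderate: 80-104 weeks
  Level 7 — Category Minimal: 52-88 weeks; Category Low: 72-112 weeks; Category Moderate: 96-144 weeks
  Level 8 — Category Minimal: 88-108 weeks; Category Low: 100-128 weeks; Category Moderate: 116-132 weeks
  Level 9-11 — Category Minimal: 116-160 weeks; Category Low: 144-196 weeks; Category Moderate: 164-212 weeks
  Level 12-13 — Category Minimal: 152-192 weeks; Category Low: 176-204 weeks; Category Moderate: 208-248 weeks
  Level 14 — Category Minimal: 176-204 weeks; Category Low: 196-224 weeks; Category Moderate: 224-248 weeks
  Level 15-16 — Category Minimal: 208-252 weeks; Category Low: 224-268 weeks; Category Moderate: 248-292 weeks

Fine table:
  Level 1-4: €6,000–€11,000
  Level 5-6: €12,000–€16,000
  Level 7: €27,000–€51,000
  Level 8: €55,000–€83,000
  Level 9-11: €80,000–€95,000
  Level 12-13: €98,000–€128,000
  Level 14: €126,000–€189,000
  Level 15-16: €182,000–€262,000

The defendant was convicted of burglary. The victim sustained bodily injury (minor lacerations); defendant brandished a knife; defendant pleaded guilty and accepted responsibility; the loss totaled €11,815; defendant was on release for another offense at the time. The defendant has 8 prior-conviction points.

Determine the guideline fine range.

Base offense level for burglary: 4.
A1 applies: 4 + 3 = 7.
A2 applies: 7 + 2 = 9.
A3 does not apply.
A4 applies: 9 + 2 = 11.
A6 applies: 11 − 1 = 10.
A7 applies (level before this adjustment is 10 ≥ 10, so +6): 10 + 6 = 16.
Final offense level: 16.
Level 16 falls in the 15-16 band.
Fine table: Level 15-16 → €182,000–€262,000.

€182,000–€262,000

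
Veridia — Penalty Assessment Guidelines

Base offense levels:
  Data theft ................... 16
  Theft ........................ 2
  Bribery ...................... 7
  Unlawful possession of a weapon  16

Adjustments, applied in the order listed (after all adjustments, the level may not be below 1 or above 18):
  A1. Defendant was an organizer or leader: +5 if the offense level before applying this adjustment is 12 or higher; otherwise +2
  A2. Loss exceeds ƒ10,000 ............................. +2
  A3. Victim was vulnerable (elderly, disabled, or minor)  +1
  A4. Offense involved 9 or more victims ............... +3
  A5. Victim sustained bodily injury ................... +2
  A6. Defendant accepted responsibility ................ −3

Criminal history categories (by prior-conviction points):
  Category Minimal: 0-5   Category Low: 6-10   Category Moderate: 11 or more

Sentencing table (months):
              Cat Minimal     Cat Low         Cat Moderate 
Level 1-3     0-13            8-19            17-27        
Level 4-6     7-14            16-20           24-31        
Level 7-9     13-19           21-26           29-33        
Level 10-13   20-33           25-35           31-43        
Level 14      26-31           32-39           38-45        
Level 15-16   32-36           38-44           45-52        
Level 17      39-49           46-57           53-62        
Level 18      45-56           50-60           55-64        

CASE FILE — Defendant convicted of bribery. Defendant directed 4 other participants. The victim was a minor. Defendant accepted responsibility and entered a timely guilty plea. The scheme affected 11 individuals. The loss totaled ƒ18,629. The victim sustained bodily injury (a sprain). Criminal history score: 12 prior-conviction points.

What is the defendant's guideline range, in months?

Base offense level for bribery: 7.
A1 applies (level before this adjustment is 7 < 12, so +2): 7 + 2 = 9.
A2 applies: 9 + 2 = 11.
A3 applies: 11 + 1 = 12.
A4 applies: 12 + 3 = 15.
A5 applies: 15 + 2 = 17.
A6 applies: 17 − 3 = 14.
Final offense level: 14.
Criminal history: 12 prior points → Category Moderate (11+).
Level 14 falls in the 14 band.
Grid: Level 14 × Category Moderate = 38-45 months.

38-45 months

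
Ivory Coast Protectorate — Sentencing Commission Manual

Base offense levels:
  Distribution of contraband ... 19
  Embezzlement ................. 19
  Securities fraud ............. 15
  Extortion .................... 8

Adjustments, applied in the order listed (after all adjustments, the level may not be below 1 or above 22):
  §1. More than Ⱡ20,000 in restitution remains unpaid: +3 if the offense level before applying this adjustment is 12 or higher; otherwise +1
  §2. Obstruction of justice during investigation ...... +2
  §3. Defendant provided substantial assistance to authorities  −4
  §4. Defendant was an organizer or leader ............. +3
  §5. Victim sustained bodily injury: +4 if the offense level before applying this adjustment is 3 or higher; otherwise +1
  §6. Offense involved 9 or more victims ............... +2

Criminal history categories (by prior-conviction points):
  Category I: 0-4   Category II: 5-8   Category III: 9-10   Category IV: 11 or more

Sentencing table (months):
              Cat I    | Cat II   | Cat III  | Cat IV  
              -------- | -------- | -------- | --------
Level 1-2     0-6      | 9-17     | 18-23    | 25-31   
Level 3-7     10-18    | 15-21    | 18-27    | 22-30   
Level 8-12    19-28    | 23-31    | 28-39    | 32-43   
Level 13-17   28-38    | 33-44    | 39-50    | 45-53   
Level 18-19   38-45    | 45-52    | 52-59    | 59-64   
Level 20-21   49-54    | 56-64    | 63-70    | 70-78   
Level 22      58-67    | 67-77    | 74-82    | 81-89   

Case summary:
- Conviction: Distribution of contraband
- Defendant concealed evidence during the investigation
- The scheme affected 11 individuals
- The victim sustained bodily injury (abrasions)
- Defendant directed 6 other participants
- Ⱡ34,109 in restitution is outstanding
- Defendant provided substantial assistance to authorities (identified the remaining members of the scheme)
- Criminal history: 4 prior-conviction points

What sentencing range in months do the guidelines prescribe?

58-67 months

Base offense level for distribution of contraband: 19.
§1 applies (level before this adjustment is 19 ≥ 12, so +3): 19 + 3 = 22.
§2 applies: 22 + 2 = 24.
§3 applies: 24 − 4 = 20.
§4 applies: 20 + 3 = 23.
§5 applies (level before this adjustment is 23 ≥ 3, so +4): 23 + 4 = 27.
§6 applies: 27 + 2 = 29.
Level 29 exceeds the maximum of 22; capped at 22.
Final offense level: 22.
Criminal history: 4 prior points → Category I (0-4).
Level 22 falls in the 22 band.
Grid: Level 22 × Category I = 58-67 months.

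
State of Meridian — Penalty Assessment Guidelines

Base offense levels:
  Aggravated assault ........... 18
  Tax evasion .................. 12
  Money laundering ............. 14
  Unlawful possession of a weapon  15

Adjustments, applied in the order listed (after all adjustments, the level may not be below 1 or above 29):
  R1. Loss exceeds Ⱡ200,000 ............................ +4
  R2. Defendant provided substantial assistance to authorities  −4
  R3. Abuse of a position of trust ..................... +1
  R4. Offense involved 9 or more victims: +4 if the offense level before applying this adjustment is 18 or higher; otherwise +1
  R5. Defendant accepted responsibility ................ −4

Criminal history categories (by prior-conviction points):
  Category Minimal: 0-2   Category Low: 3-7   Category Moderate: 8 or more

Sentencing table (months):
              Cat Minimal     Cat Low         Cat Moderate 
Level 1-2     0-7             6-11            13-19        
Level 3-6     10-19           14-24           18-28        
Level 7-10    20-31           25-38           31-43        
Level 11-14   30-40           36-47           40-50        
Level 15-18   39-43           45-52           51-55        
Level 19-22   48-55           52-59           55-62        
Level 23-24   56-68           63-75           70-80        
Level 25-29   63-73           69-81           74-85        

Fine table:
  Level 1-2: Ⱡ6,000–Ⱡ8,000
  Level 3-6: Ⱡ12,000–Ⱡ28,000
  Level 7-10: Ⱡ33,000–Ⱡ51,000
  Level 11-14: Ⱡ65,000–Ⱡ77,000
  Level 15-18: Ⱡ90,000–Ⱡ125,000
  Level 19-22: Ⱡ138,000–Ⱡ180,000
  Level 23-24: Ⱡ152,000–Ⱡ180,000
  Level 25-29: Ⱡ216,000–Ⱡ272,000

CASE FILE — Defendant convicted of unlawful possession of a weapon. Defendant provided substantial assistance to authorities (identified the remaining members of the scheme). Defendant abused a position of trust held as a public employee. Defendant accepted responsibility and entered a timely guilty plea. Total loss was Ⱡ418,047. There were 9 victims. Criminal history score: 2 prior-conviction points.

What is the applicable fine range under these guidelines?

Ⱡ65,000–Ⱡ77,000

Base offense level for unlawful possession of a weapon: 15.
R1 applies: 15 + 4 = 19.
R2 applies: 19 − 4 = 15.
R3 applies: 15 + 1 = 16.
R4 applies (level before this adjustment is 16 < 18, so +1): 16 + 1 = 17.
R5 applies: 17 − 4 = 13.
Final offense level: 13.
Level 13 falls in the 11-14 band.
Fine table: Level 11-14 → Ⱡ65,000–Ⱡ77,000.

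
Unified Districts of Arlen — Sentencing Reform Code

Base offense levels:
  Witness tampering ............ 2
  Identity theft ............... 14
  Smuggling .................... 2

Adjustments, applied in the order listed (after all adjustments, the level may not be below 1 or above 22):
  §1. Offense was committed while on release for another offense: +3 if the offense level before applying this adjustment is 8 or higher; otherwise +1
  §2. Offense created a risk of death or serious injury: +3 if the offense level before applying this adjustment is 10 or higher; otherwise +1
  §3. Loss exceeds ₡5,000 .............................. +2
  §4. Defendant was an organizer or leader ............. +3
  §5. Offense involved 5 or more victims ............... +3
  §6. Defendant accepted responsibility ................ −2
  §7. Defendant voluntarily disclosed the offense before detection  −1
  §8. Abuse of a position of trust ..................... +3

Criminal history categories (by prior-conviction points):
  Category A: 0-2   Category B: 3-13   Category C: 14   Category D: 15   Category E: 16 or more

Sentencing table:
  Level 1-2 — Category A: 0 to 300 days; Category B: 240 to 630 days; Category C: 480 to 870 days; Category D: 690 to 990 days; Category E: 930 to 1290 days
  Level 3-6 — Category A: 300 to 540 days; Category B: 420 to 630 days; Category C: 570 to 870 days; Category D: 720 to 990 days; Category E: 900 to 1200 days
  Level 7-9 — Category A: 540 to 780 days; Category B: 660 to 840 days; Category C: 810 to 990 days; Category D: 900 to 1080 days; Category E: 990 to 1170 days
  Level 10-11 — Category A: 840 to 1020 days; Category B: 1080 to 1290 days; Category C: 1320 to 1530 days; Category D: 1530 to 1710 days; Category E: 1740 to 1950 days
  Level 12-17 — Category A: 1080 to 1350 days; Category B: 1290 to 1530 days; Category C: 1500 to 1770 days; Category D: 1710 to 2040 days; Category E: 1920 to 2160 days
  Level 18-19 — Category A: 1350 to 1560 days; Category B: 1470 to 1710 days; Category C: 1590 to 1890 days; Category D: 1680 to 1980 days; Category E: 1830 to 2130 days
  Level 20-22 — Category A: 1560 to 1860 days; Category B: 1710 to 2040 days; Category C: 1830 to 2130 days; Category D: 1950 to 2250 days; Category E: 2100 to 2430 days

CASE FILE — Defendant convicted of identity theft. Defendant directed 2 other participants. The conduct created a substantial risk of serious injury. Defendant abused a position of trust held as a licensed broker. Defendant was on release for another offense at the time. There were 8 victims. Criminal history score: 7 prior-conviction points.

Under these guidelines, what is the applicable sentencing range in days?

1710-2040 days

Base offense level for identity theft: 14.
§1 applies (level before this adjustment is 14 ≥ 8, so +3): 14 + 3 = 17.
§2 applies (level before this adjustment is 17 ≥ 10, so +3): 17 + 3 = 20.
§4 applies: 20 + 3 = 23.
§5 applies: 23 + 3 = 26.
§8 applies: 26 + 3 = 29.
Level 29 exceeds the maximum of 22; capped at 22.
Final offense level: 22.
Criminal history: 7 prior points → Category B (3-13).
Level 22 falls in the 20-22 band.
Grid: Level 20-22 × Category B = 1710-2040 days.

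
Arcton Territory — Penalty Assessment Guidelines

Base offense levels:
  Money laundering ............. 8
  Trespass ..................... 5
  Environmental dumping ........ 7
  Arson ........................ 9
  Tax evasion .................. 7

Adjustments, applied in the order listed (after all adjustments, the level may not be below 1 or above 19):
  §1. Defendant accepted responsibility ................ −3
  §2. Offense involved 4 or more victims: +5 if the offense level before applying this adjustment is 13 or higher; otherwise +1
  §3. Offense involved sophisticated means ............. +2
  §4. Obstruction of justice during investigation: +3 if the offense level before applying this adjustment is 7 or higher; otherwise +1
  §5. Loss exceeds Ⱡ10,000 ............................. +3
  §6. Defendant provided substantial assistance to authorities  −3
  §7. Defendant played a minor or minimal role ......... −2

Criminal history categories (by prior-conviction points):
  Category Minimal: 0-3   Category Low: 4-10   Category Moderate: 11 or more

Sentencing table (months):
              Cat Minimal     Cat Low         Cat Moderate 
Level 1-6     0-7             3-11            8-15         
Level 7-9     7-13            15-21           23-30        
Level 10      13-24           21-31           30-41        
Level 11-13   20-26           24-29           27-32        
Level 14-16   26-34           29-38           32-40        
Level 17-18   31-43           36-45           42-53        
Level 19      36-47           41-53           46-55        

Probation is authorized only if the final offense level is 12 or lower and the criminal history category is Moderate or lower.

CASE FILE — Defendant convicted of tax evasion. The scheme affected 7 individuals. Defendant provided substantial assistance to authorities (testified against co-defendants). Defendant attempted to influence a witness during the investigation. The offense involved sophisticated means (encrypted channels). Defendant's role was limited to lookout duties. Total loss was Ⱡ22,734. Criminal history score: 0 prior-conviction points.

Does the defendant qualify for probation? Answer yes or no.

Base offense level for tax evasion: 7.
§1 does not apply.
§2 applies (level before this adjustment is 7 < 13, so +1): 7 + 1 = 8.
§3 applies: 8 + 2 = 10.
§4 applies (level before this adjustment is 10 ≥ 7, so +3): 10 + 3 = 13.
§5 applies: 13 + 3 = 16.
§6 applies: 16 − 3 = 13.
§7 applies: 13 − 2 = 11.
Final offense level: 11.
Criminal history: 0 prior points → Category Minimal (0-3).
Level 11 falls in the 11-13 band.
Grid: Level 11-13 × Category Minimal = 20-26 months.
Probation check: level 11 ≤ 12 and category Minimal ≤ Moderate → eligible.

Yes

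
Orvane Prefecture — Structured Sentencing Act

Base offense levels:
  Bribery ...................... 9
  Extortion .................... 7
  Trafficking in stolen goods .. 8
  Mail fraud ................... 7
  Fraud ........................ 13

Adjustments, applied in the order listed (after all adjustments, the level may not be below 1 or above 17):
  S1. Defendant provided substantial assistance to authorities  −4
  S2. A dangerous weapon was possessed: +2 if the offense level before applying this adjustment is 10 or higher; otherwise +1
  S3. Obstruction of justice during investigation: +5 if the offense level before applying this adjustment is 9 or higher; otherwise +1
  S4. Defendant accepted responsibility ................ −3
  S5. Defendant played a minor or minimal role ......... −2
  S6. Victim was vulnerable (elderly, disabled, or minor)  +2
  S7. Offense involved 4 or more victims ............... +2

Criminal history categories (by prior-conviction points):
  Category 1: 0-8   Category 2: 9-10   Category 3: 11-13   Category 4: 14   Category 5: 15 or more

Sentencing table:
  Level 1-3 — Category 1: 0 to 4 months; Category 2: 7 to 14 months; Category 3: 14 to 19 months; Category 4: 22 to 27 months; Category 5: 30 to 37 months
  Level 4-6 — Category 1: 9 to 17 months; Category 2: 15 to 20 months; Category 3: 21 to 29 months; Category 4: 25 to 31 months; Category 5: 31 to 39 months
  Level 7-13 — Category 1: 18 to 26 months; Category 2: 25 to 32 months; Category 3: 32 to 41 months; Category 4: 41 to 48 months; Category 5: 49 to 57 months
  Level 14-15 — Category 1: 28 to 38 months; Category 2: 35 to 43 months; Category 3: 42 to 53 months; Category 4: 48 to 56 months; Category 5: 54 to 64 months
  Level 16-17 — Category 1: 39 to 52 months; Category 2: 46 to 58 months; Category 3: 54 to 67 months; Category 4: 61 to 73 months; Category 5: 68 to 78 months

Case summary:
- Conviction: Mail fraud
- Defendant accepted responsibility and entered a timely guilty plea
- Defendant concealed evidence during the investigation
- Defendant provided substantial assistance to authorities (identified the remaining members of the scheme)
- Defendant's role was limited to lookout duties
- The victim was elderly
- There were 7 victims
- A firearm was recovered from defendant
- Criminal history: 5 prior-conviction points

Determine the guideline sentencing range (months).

9-17 months

Base offense level for mail fraud: 7.
S1 applies: 7 − 4 = 3.
S2 applies (level before this adjustment is 3 < 10, so +1): 3 + 1 = 4.
S3 applies (level before this adjustment is 4 < 9, so +1): 4 + 1 = 5.
S4 applies: 5 − 3 = 2.
S5 applies: 2 − 2 = 0.
S6 applies: 0 + 2 = 2.
S7 applies: 2 + 2 = 4.
Final offense level: 4.
Criminal history: 5 prior points → Category 1 (0-8).
Level 4 falls in the 4-6 band.
Grid: Level 4-6 × Category 1 = 9-17 months.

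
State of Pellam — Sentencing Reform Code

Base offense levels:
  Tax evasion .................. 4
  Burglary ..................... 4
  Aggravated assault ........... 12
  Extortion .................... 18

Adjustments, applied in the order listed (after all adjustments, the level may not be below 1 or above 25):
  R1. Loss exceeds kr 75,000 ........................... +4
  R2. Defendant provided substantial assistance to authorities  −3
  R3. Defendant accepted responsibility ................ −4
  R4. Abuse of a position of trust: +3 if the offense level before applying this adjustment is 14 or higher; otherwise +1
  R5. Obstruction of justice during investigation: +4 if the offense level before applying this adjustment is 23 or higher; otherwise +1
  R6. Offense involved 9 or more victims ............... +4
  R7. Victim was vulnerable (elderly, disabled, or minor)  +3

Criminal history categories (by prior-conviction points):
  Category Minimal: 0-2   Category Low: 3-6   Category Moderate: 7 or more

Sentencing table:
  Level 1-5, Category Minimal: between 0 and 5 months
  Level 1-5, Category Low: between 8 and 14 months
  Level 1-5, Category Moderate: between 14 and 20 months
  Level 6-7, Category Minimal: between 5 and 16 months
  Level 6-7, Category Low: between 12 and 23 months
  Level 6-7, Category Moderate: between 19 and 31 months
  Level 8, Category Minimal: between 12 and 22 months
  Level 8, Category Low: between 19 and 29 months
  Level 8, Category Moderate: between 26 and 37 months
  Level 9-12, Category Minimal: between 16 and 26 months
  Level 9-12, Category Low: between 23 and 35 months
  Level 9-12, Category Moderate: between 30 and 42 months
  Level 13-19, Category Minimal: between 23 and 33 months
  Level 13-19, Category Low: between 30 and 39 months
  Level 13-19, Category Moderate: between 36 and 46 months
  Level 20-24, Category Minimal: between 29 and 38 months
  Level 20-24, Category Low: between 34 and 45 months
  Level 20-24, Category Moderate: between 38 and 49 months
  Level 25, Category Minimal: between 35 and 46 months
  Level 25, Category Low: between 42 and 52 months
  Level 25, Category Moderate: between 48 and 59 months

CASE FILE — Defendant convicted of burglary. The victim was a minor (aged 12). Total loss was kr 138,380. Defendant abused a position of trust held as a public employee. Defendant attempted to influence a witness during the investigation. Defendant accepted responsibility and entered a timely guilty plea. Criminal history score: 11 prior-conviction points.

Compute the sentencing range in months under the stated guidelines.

30-42 months

Base offense level for burglary: 4.
R1 applies: 4 + 4 = 8.
R2 does not apply.
R3 applies: 8 − 4 = 4.
R4 applies (level before this adjustment is 4 < 14, so +1): 4 + 1 = 5.
R5 applies (level before this adjustment is 5 < 23, so +1): 5 + 1 = 6.
R7 applies: 6 + 3 = 9.
Final offense level: 9.
Criminal history: 11 prior points → Category Moderate (7+).
Level 9 falls in the 9-12 band.
Grid: Level 9-12 × Category Moderate = 30-42 months.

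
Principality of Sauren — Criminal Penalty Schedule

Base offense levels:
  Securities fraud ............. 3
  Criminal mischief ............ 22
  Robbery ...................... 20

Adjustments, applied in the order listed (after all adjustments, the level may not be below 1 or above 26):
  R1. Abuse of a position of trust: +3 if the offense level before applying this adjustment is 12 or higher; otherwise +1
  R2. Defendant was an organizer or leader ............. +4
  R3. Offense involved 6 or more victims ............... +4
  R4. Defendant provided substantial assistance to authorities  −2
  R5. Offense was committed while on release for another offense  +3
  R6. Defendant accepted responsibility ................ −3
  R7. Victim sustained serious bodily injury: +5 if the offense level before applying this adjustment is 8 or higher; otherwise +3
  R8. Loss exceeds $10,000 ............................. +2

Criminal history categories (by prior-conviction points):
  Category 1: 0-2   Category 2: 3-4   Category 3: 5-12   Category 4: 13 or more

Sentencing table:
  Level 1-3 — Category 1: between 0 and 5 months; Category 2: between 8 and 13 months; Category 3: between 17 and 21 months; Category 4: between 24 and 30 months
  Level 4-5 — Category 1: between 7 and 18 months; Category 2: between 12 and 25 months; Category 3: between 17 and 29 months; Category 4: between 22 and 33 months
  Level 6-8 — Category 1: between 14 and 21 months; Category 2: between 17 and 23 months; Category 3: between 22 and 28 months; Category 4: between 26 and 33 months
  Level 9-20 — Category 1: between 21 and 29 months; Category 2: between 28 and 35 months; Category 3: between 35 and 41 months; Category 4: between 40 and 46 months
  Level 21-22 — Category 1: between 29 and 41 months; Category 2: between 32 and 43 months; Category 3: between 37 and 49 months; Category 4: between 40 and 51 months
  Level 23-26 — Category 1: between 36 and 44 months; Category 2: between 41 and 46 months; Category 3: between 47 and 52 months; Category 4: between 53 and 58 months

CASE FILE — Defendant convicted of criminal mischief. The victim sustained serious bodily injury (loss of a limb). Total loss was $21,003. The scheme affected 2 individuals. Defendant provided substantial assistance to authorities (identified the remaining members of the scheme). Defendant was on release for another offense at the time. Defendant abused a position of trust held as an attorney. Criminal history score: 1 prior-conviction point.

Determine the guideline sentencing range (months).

Base offense level for criminal mischief: 22.
R1 applies (level before this adjustment is 22 ≥ 12, so +3): 22 + 3 = 25.
R2 does not apply.
R4 applies: 25 − 2 = 23.
R5 applies: 23 + 3 = 26.
R6 does not apply.
R7 applies (level before this adjustment is 26 ≥ 8, so +5): 26 + 5 = 31.
R8 applies: 31 + 2 = 33.
Level 33 exceeds the maximum of 26; capped at 26.
Final offense level: 26.
Criminal history: 1 prior point → Category 1 (0-2).
Level 26 falls in the 23-26 band.
Grid: Level 23-26 × Category 1 = 36-44 months.

36-44 months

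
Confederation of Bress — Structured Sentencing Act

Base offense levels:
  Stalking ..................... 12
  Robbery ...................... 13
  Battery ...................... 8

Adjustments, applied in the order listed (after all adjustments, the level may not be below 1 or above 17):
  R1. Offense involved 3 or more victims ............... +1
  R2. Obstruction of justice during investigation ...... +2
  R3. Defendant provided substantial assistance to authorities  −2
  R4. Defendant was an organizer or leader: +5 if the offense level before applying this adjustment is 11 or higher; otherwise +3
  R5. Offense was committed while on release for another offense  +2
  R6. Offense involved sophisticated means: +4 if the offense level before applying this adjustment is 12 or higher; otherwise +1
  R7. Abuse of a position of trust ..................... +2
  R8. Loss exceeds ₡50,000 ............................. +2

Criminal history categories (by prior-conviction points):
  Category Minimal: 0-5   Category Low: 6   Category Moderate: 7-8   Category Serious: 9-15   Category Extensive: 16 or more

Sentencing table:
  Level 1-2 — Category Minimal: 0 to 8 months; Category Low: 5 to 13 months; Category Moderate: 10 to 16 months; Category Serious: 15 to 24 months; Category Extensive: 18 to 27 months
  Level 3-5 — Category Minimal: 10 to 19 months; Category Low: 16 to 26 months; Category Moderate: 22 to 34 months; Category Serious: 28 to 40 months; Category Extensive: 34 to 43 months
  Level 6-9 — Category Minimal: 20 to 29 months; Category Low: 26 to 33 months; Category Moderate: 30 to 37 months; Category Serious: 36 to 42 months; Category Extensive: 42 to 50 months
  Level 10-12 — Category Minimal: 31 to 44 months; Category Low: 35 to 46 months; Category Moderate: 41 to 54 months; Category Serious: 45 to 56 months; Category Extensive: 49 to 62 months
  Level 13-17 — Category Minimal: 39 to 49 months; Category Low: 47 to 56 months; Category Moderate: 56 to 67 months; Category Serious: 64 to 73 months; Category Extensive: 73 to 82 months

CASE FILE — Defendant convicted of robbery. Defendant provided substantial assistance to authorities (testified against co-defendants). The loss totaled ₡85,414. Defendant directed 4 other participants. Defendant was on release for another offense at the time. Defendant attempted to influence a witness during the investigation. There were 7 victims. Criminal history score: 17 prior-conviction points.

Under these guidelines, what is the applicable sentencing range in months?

Base offense level for robbery: 13.
R1 applies: 13 + 1 = 14.
R2 applies: 14 + 2 = 16.
R3 applies: 16 − 2 = 14.
R4 applies (level before this adjustment is 14 ≥ 11, so +5): 14 + 5 = 19.
R5 applies: 19 + 2 = 21.
R6 does not apply.
R7 does not apply.
R8 applies: 21 + 2 = 23.
Level 23 exceeds the maximum of 17; capped at 17.
Final offense level: 17.
Criminal history: 17 prior points → Category Extensive (16+).
Level 17 falls in the 13-17 band.
Grid: Level 13-17 × Category Extensive = 73-82 months.

73-82 months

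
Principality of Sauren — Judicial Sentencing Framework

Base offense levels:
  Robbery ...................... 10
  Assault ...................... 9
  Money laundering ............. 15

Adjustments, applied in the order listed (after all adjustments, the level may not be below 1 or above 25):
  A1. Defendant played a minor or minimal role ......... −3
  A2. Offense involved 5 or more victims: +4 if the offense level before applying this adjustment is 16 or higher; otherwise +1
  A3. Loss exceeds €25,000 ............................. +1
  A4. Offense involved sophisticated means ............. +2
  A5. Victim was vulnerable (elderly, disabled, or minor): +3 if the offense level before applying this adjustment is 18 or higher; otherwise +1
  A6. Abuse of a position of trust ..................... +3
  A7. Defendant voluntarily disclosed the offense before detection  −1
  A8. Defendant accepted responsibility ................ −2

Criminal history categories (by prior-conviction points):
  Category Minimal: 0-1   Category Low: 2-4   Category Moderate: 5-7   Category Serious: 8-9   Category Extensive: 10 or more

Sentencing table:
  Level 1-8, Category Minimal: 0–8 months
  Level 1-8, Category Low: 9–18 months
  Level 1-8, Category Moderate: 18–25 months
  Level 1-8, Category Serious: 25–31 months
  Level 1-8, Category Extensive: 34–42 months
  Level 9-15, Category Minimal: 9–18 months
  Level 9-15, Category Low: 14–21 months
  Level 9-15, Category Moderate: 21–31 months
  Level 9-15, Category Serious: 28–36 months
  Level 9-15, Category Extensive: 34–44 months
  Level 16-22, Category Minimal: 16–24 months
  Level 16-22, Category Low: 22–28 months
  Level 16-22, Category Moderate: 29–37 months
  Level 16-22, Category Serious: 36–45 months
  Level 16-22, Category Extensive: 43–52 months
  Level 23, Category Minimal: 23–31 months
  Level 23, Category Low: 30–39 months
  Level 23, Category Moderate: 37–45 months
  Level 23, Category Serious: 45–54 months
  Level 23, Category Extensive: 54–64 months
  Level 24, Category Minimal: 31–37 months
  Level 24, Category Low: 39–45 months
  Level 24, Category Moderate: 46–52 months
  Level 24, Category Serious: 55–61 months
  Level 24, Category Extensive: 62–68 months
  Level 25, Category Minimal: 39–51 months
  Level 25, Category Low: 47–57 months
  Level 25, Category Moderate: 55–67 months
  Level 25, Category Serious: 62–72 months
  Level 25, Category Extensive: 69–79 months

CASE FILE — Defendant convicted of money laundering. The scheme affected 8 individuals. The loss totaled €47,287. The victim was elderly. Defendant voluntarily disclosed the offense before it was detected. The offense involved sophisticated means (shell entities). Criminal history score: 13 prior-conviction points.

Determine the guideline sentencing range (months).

43-52 months

Base offense level for money laundering: 15.
A2 applies (level before this adjustment is 15 < 16, so +1): 15 + 1 = 16.
A3 applies: 16 + 1 = 17.
A4 applies: 17 + 2 = 19.
A5 applies (level before this adjustment is 19 ≥ 18, so +3): 19 + 3 = 22.
A6 does not apply.
A7 applies: 22 − 1 = 21.
A8 does not apply.
Final offense level: 21.
Criminal history: 13 prior points → Category Extensive (10+).
Level 21 falls in the 16-22 band.
Grid: Level 16-22 × Category Extensive = 43-52 months.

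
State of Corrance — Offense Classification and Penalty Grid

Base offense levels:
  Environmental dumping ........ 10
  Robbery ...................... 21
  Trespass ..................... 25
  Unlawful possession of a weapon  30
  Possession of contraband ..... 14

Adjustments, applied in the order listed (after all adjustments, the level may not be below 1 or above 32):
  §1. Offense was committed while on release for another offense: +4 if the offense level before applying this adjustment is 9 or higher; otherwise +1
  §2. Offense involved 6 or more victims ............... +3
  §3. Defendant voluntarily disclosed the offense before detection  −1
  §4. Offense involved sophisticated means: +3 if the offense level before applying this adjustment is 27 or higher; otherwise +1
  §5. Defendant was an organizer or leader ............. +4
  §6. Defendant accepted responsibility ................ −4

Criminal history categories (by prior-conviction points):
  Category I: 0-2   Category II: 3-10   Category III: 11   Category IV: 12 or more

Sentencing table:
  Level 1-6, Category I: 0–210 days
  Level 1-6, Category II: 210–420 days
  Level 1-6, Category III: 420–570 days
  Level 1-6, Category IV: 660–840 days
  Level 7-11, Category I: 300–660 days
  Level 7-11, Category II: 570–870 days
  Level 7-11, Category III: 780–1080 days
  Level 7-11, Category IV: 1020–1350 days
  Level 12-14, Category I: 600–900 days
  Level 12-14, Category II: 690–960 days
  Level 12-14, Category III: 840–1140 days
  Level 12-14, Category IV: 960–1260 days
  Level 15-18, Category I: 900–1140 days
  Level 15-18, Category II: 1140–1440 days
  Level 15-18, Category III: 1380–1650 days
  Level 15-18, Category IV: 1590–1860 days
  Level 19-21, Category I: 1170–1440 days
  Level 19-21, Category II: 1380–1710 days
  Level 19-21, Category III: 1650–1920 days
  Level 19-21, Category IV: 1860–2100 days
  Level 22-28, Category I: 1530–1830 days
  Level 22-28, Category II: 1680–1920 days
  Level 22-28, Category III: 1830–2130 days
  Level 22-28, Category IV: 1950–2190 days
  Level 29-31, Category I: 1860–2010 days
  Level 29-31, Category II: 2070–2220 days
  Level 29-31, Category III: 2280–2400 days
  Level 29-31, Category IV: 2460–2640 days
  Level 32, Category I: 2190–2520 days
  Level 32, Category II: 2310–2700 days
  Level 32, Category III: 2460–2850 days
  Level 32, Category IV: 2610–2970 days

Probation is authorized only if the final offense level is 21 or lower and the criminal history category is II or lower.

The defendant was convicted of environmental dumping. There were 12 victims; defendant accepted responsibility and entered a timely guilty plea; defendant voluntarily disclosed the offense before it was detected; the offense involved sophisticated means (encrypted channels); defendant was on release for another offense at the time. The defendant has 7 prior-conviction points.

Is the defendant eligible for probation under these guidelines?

Yes

Base offense level for environmental dumping: 10.
§1 applies (level before this adjustment is 10 ≥ 9, so +4): 10 + 4 = 14.
§2 applies: 14 + 3 = 17.
§3 applies: 17 − 1 = 16.
§4 applies (level before this adjustment is 16 < 27, so +1): 16 + 1 = 17.
§5 does not apply.
§6 applies: 17 − 4 = 13.
Final offense level: 13.
Criminal history: 7 prior points → Category II (3-10).
Level 13 falls in the 12-14 band.
Grid: Level 12-14 × Category II = 690-960 days.
Probation check: level 13 ≤ 21 and category II ≤ II → eligible.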